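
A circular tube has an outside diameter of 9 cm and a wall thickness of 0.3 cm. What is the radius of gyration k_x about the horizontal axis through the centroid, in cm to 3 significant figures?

Decompose the section into non-overlapping parts with the origin at the bottom-left of its bounding rectangle.
Outer circle: ⌀9, A = 63.617 cm², y = 4.5 cm, Ī = 322.06 cm⁴.
Bore (subtracted): ⌀8.4, A = 55.418 cm², y = 4.5 cm, Ī = 244.39 cm⁴.
By symmetry the centroid is at mid-height, ȳ = 4.5 cm.
All pieces are centred on the horizontal axis through the centroid, so I = ΣĪ (holes subtracted) = 77.67 cm⁴.
Radius of gyration: k = √(I/A) = √(77.67 / 8.1996) = 3.0777 cm.

k_x ≈ 3.08 cm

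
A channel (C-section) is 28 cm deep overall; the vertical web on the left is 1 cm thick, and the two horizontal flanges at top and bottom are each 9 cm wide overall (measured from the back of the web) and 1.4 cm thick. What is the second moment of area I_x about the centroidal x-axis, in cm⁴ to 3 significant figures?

Split into non-overlapping primitives; take the origin at the lower-left of the bounding box.
Web: 1 × 28, A = 28 cm², y = 14 cm, Ī = 1829.3 cm⁴.
Top flange (beyond web): 8 × 1.4, A = 11.2 cm², y = 27.3 cm, Ī = 1.8293 cm⁴.
Bottom flange (beyond web): 8 × 1.4, A = 11.2 cm², y = 0.7 cm, Ī = 1.8293 cm⁴.
By symmetry the centroid is at mid-height, ȳ = 14 cm.
Transfer each piece to the centroidal x-axis using Ī + A·d² with d = y − 14:
  web: d = 0 cm → contributes +1829.3 cm⁴
  top flange (beyond web): d = 13.3 cm → contributes +1 983 cm⁴
  bottom flange (beyond web): d = -13.3 cm → contributes +1 983 cm⁴
Total I = 5795.3 cm⁴.

I_x ≈ 5800 cm⁴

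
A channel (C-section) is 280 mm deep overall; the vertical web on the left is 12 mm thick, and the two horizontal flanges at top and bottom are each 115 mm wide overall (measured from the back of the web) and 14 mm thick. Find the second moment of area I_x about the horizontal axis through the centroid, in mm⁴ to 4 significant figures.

Treat the section as a set of non-overlapping primitives; coordinates are from the bounding-box lower-left.
Web: 12 × 280, A = 3 360 mm², y = 140 mm, Ī = 21 952 000 mm⁴.
Top flange (beyond web): 103 × 14, A = 1 442 mm², y = 273 mm, Ī = 23552.7 mm⁴.
Bottom flange (beyond web): 103 × 14, A = 1 442 mm², y = 7 mm, Ī = 23552.7 mm⁴.
By symmetry the centroid is at mid-height, ȳ = 140 mm.
Transfer each piece to the horizontal axis through the centroid using Ī + A·d² with d = y − 140:
  web: d = 0 mm → contributes +21 952 000 mm⁴
  top flange (beyond web): d = 133 mm → contributes +25 531 091 mm⁴
  bottom flange (beyond web): d = -133 mm → contributes +25 531 091 mm⁴
Total I = 73 014 181 mm⁴.

I_x ≈ 7.301 × 10⁷ mm⁴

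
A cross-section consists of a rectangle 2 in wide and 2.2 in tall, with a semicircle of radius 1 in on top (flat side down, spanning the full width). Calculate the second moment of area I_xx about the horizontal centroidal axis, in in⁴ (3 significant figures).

I_xx ≈ 4.57 in⁴

Break the section into simple shapes (no overlaps), measuring from the bottom-left corner of the bounding box.
Rectangular body: 2 × 2.2, A = 4.4 in², y = 1.1 in, Ī = 1.7747 in⁴.
Semicircular cap: semicircle r = 1, A = 1.5708 in², y = 2.6244 in, Ī = 0.10976 in⁴.
Centroid: ȳ = ΣA·y / ΣA = 1.501 in.
Transfer each piece to the horizontal centroidal axis using Ī + A·d² with d = y − 1.501:
  rectangular body: d = -0.40104 in → contributes +2.4823 in⁴
  semicircular cap: d = 1.1234 in → contributes +2.092 in⁴
Total I = 4.5744 in⁴.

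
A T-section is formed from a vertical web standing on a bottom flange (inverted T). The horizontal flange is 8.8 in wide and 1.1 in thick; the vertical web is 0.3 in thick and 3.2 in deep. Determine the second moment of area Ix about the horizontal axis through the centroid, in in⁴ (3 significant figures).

Break the section into simple shapes (no overlaps), measuring from the bottom-left corner of the bounding box.
Flange: 8.8 × 1.1, A = 9.68 in², y = 0.55 in, Ī = 0.97607 in⁴.
Web: 0.3 × 3.2, A = 0.96 in², y = 2.7 in, Ī = 0.8192 in⁴.
Centroid: ȳ = ΣA·y / ΣA = 0.74398 in.
Transfer each piece to the horizontal axis through the centroid using Ī + A·d² with d = y − 0.74398:
  flange: d = -0.19398 in → contributes +1.3403 in⁴
  web: d = 1.956 in → contributes +4.4922 in⁴
Total I = 5.8325 in⁴.

Ix ≈ 5.83 in⁴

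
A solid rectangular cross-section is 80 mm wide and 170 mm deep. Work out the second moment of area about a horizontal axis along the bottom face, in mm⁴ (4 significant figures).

I_base ≈ 1.310 × 10⁸ mm⁴

The section: 80 × 170, A = 13 600 mm², y = 85 mm, Ī = 32 753 333 mm⁴.
Transfer it to the base of the section using Ī + A·d² with d = y − 0:
  the section: d = 85 mm → contributes +131 013 333 mm⁴
Total I = 131 013 333 mm⁴.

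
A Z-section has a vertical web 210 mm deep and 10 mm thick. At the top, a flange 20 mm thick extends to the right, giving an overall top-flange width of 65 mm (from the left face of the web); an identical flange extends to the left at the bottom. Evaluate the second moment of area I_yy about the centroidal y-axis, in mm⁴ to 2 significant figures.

Decompose the section into non-overlapping parts with the origin at the bottom-left of its bounding rectangle.
Web: 10 × 210, A = 2 100 mm², x = 60 mm, Ī = 17 500 mm⁴.
Top flange (beyond web): 55 × 20, A = 1 100 mm², x = 92.5 mm, Ī = 277 292 mm⁴.
Bottom flange (beyond web): 55 × 20, A = 1 100 mm², x = 27.5 mm, Ī = 277 292 mm⁴.
Centroid: x̄ = ΣA·x / ΣA = 60 mm.
Transfer each piece to the centroidal y-axis using Ī + A·d² with d = x − 60:
  web: d = 0 mm → contributes +17 500 mm⁴
  top flange (beyond web): d = 32.5 mm → contributes +1 439 167 mm⁴
  bottom flange (beyond web): d = -32.5 mm → contributes +1 439 167 mm⁴
Total I = 2 895 833 mm⁴.

I_yy ≈ 2.9 × 10⁶ mm⁴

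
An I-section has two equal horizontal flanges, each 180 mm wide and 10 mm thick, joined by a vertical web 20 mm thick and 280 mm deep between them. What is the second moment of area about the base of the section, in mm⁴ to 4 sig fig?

Treat the section as a set of non-overlapping primitives; coordinates are from the bounding-box lower-left.
Bottom flange: 180 × 10, A = 1 800 mm², y = 5 mm, Ī = 15 000 mm⁴.
Web: 20 × 280, A = 5 600 mm², y = 150 mm, Ī = 36 586 667 mm⁴.
Top flange: 180 × 10, A = 1 800 mm², y = 295 mm, Ī = 15 000 mm⁴.
Transfer each piece to the bottom edge using Ī + A·d² with d = y − 0:
  bottom flange: d = 5 mm → contributes +60 000 mm⁴
  web: d = 150 mm → contributes +162 586 667 mm⁴
  top flange: d = 295 mm → contributes +156 660 000 mm⁴
Total I = 319 306 667 mm⁴.

I_base ≈ 3.193 × 10⁸ mm⁴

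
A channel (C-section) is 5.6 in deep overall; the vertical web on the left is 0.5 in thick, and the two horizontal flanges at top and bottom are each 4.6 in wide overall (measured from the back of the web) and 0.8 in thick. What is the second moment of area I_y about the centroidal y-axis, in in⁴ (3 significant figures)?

Decompose the section into non-overlapping parts with the origin at the bottom-left of its bounding rectangle.
Web: 0.5 × 5.6, A = 2.8 in², x = 0.25 in, Ī = 0.058333 in⁴.
Top flange (beyond web): 4.1 × 0.8, A = 3.28 in², x = 2.55 in, Ī = 4.5947 in⁴.
Bottom flange (beyond web): 4.1 × 0.8, A = 3.28 in², x = 2.55 in, Ī = 4.5947 in⁴.
Centroid: x̄ = ΣA·x / ΣA = 1.862 in.
Transfer each piece to the centroidal y-axis using Ī + A·d² with d = x − 1.862:
  web: d = -1.612 in → contributes +7.3339 in⁴
  top flange (beyond web): d = 0.68803 in → contributes +6.1475 in⁴
  bottom flange (beyond web): d = 0.68803 in → contributes +6.1475 in⁴
Total I = 19.629 in⁴.

I_y ≈ 19.6 in⁴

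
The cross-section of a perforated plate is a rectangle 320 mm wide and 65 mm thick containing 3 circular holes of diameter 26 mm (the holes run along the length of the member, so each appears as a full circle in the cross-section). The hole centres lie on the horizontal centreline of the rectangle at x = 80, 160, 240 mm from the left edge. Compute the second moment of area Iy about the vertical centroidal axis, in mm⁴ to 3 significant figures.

Treat the section as a set of non-overlapping primitives; coordinates are from the bounding-box lower-left.
Plate: 320 × 65, A = 20 800 mm², x = 160 mm, Ī = 177 493 333 mm⁴.
Hole 1 (subtracted): ⌀26, A = 530.93 mm², x = 80 mm, Ī = 22 432 mm⁴.
Hole 2 (subtracted): ⌀26, A = 530.93 mm², x = 160 mm, Ī = 22 432 mm⁴.
Hole 3 (subtracted): ⌀26, A = 530.93 mm², x = 240 mm, Ī = 22 432 mm⁴.
By symmetry the centroid is at mid-width, x̄ = 160 mm.
Transfer each piece to the vertical centroidal axis using Ī + A·d² with d = x − 160:
  plate: d = 0 mm → contributes +177 493 333 mm⁴
  hole 1: d = -80 mm → contributes −3 420 378 mm⁴
  hole 2: d = 0 mm → contributes −22 432 mm⁴
  hole 3: d = 80 mm → contributes −3 420 378 mm⁴
Total I = 170 630 145 mm⁴.

Iy ≈ 1.71 × 10⁸ mm⁴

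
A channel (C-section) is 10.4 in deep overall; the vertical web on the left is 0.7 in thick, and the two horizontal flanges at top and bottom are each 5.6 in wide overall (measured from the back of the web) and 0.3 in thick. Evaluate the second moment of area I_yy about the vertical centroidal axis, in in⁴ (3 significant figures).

Treat the section as a set of non-overlapping primitives; coordinates are from the bounding-box lower-left.
Web: 0.7 × 10.4, A = 7.28 in², x = 0.35 in, Ī = 0.29727 in⁴.
Top flange (beyond web): 4.9 × 0.3, A = 1.47 in², x = 3.15 in, Ī = 2.9412 in⁴.
Bottom flange (beyond web): 4.9 × 0.3, A = 1.47 in², x = 3.15 in, Ī = 2.9412 in⁴.
Centroid: x̄ = ΣA·x / ΣA = 1.1555 in.
Transfer each piece to the vertical centroidal axis using Ī + A·d² with d = x − 1.1555:
  web: d = -0.80548 in → contributes +5.0205 in⁴
  top flange (beyond web): d = 1.9945 in → contributes +8.789 in⁴
  bottom flange (beyond web): d = 1.9945 in → contributes +8.789 in⁴
Total I = 22.599 in⁴.

I_yy ≈ 22.6 in⁴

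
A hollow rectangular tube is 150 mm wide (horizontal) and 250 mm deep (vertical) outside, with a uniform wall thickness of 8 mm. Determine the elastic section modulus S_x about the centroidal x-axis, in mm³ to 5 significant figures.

S_x ≈ 4.1788 × 10⁵ mm³

Split into non-overlapping primitives; take the origin at the lower-left of the bounding box.
Outer rectangle: 150 × 250, A = 37 500 mm², y = 125 mm, Ī = 195 312 500 mm⁴.
Inner void (subtracted): 134 × 234, A = 31 356 mm², y = 125 mm, Ī = 143 077 428 mm⁴.
By symmetry the centroid is at mid-height, ȳ = 125 mm.
All pieces are centred on the centroidal x-axis, so I = ΣĪ (holes subtracted) = 52 235 072 mm⁴.
Extreme fibre distance c = 125 mm; S = I/c = 417880.6 mm³.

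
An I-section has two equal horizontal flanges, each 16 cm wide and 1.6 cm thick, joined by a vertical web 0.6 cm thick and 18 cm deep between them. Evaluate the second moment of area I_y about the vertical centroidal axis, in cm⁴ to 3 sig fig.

Treat the section as a set of non-overlapping primitives; coordinates are from the bounding-box lower-left.
Bottom flange: 16 × 1.6, A = 25.6 cm², x = 8 cm, Ī = 546.13 cm⁴.
Web: 0.6 × 18, A = 10.8 cm², x = 8 cm, Ī = 0.324 cm⁴.
Top flange: 16 × 1.6, A = 25.6 cm², x = 8 cm, Ī = 546.13 cm⁴.
By symmetry the centroid is at mid-width, x̄ = 8 cm.
All pieces are centred on the vertical centroidal axis, so I = ΣĪ = 1092.6 cm⁴.

I_y ≈ 1090 cm⁴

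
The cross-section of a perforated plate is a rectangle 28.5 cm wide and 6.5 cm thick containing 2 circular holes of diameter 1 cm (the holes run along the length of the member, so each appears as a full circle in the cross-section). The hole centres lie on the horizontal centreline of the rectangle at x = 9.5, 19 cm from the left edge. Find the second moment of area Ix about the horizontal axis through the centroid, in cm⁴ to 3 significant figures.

Ix ≈ 652 cm⁴

Break the section into simple shapes (no overlaps), measuring from the bottom-left corner of the bounding box.
Plate: 28.5 × 6.5, A = 185.25 cm², y = 3.25 cm, Ī = 652.23 cm⁴.
Hole 1 (subtracted): ⌀1, A = 0.7854 cm², y = 3.25 cm, Ī = 0.049087 cm⁴.
Hole 2 (subtracted): ⌀1, A = 0.7854 cm², y = 3.25 cm, Ī = 0.049087 cm⁴.
By symmetry the centroid is at mid-height, ȳ = 3.25 cm.
All pieces are centred on the horizontal axis through the centroid, so I = ΣĪ (holes subtracted) = 652.14 cm⁴.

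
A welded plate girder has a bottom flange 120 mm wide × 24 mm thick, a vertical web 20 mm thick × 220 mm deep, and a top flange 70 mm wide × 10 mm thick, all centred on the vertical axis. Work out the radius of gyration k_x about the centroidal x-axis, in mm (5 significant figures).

Split into non-overlapping primitives; take the origin at the lower-left of the bounding box.
Bottom plate: 120 × 24, A = 2 880 mm², y = 12 mm, Ī = 138 240 mm⁴.
Web plate: 20 × 220, A = 4 400 mm², y = 134 mm, Ī = 17 746 667 mm⁴.
Top plate: 70 × 10, A = 700 mm², y = 249 mm, Ī = 5833.333 mm⁴.
Centroid: ȳ = ΣA·y / ΣA = 100.0576 mm.
Transfer each piece to the centroidal x-axis using Ī + A·d² with d = y − 100.0576:
  bottom plate: d = -88.05764 mm → contributes +22 470 188 mm⁴
  web plate: d = 33.94236 mm → contributes +22 815 834 mm⁴
  top plate: d = 148.9424 mm → contributes +15 534 511 mm⁴
Total I = 60 820 533 mm⁴.
Radius of gyration: k = √(I/A) = √(60 820 533 / 7 980) = 87.30189 mm.

k_x ≈ 87.302 mm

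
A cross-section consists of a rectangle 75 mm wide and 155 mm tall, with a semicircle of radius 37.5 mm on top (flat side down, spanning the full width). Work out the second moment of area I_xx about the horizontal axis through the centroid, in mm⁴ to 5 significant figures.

Treat the section as a set of non-overlapping primitives; coordinates are from the bounding-box lower-left.
Rectangular body: 75 × 155, A = 11 625 mm², y = 77.5 mm, Ī = 23 274 219 mm⁴.
Semicircular cap: semicircle r = 37.5, A = 2208.932 mm², y = 170.9155 mm, Ī = 217048.7 mm⁴.
Centroid: ȳ = ΣA·y / ΣA = 92.41611 mm.
Transfer each piece to the horizontal axis through the centroid using Ī + A·d² with d = y − 92.41611:
  rectangular body: d = -14.91611 mm → contributes +25 860 670 mm⁴
  semicircular cap: d = 78.49938 mm → contributes +13 828 827 mm⁴
Total I = 39 689 497 mm⁴.

I_xx ≈ 3.9689 × 10⁷ mm⁴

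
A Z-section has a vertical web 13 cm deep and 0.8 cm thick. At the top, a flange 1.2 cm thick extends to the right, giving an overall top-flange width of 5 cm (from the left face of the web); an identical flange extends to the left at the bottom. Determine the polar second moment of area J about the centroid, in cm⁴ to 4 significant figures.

J ≈ 576.9 cm⁴

Break the section into simple shapes (no overlaps), measuring from the bottom-left corner of the bounding box.
Web: 0.8 × 13, A = 10.4 cm², y = 6.5 cm, Ī = 146.467 cm⁴.
Top flange (beyond web): 4.2 × 1.2, A = 5.04 cm², y = 12.4 cm, Ī = 0.6048 cm⁴.
Bottom flange (beyond web): 4.2 × 1.2, A = 5.04 cm², y = 0.6 cm, Ī = 0.6048 cm⁴.
Centroid: ȳ = ΣA·y / ΣA = 6.5 cm.
Transfer each piece to the centroidal x-axis using Ī + A·d² with d = y − 6.5:
  web: d = 0 cm → contributes +146.467 cm⁴
  top flange (beyond web): d = 5.9 cm → contributes +176.047 cm⁴
  bottom flange (beyond web): d = -5.9 cm → contributes +176.047 cm⁴
Total I = 498.561 cm⁴.
For the y-axis: x̄ = 4.6 cm.
Repeating about the centroidal y-axis gives I_y = 78.3723 cm⁴.
Polar second moment: J = I_x + I_y = 576.933 cm⁴.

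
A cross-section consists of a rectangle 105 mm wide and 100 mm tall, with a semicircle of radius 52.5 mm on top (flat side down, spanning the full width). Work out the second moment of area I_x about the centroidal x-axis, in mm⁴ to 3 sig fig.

Split into non-overlapping primitives; take the origin at the lower-left of the bounding box.
Rectangular body: 105 × 100, A = 10 500 mm², y = 50 mm, Ī = 8 750 000 mm⁴.
Semicircular cap: semicircle r = 52.5, A = 4329.5 mm², y = 122.28 mm, Ī = 833 814 mm⁴.
Centroid: ȳ = ΣA·y / ΣA = 71.103 mm.
Transfer each piece to the centroidal x-axis using Ī + A·d² with d = y − 71.103:
  rectangular body: d = -21.103 mm → contributes +13 425 945 mm⁴
  semicircular cap: d = 51.179 mm → contributes +12 174 002 mm⁴
Total I = 25 599 948 mm⁴.

I_x ≈ 2.56 × 10⁷ mm⁴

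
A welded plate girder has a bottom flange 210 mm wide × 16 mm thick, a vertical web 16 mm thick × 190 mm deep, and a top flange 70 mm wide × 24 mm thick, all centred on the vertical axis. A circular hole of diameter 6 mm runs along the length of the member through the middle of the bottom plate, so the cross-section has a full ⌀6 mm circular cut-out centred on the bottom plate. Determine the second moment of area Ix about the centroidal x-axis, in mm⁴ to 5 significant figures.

Treat the section as a set of non-overlapping primitives; coordinates are from the bounding-box lower-left.
Bottom plate: 210 × 16, A = 3 360 mm², y = 8 mm, Ī = 71 680 mm⁴.
Web plate: 16 × 190, A = 3 040 mm², y = 111 mm, Ī = 9 145 333 mm⁴.
Top plate: 70 × 24, A = 1 680 mm², y = 218 mm, Ī = 80 640 mm⁴.
Hole (subtracted): ⌀6, A = 28.27433 mm², y = 8 mm, Ī = 63.61725 mm⁴.
Centroid: ȳ = ΣA·y / ΣA = 90.70525 mm.
Transfer each piece to the centroidal x-axis using Ī + A·d² with d = y − 90.70525:
  bottom plate: d = -82.70525 mm → contributes +23 054 613 mm⁴
  web plate: d = 20.29475 mm → contributes +10 397 439 mm⁴
  top plate: d = 127.2947 mm → contributes +27 303 281 mm⁴
  hole: d = -82.70525 mm → contributes −193464.5 mm⁴
Total I = 60 561 868 mm⁴.

Ix ≈ 6.0562 × 10⁷ mm⁴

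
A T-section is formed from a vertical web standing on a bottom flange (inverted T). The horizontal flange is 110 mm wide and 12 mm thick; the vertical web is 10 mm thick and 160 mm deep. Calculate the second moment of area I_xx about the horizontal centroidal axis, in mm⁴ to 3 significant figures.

Break the section into simple shapes (no overlaps), measuring from the bottom-left corner of the bounding box.
Flange: 110 × 12, A = 1 320 mm², y = 6 mm, Ī = 15 840 mm⁴.
Web: 10 × 160, A = 1 600 mm², y = 92 mm, Ī = 3 413 333 mm⁴.
Centroid: ȳ = ΣA·y / ΣA = 53.123 mm.
Transfer each piece to the horizontal centroidal axis using Ī + A·d² with d = y − 53.123:
  flange: d = -47.123 mm → contributes +2 947 038 mm⁴
  web: d = 38.877 mm → contributes +5 831 571 mm⁴
Total I = 8 778 609 mm⁴.

I_xx ≈ 8.78 × 10⁶ mm⁴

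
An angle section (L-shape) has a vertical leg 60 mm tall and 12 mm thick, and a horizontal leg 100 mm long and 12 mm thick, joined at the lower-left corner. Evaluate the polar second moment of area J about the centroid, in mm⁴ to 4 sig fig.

Split into non-overlapping primitives; take the origin at the lower-left of the bounding box.
Vertical leg: 12 × 60, A = 720 mm², y = 30 mm, Ī = 216 000 mm⁴.
Horizontal leg (remainder): 88 × 12, A = 1 056 mm², y = 6 mm, Ī = 12 672 mm⁴.
Centroid: ȳ = ΣA·y / ΣA = 15.7297 mm.
Transfer each piece to the centroidal x-axis using Ī + A·d² with d = y − 15.7297:
  vertical leg: d = 14.2703 mm → contributes +362 621 mm⁴
  horizontal leg (remainder): d = -9.72973 mm → contributes +112 641 mm⁴
Total I = 475 262 mm⁴.
For the y-axis: x̄ = 35.7297 mm.
Repeating about the centroidal y-axis gives I_y = 1 760 382 mm⁴.
Polar second moment: J = I_x + I_y = 2 235 645 mm⁴.

J ≈ 2.236 × 10⁶ mm⁴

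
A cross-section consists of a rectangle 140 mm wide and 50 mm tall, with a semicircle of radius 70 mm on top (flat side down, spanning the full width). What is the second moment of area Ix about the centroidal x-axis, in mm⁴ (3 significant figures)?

Ix ≈ 1.51 × 10⁷ mm⁴

Treat the section as a set of non-overlapping primitives; coordinates are from the bounding-box lower-left.
Rectangular body: 140 × 50, A = 7 000 mm², y = 25 mm, Ī = 1 458 333 mm⁴.
Semicircular cap: semicircle r = 70, A = 7696.9 mm², y = 79.709 mm, Ī = 2 635 265 mm⁴.
Centroid: ȳ = ΣA·y / ΣA = 53.652 mm.
Transfer each piece to the centroidal x-axis using Ī + A·d² with d = y − 53.652:
  rectangular body: d = -28.652 mm → contributes +7 204 718 mm⁴
  semicircular cap: d = 26.057 mm → contributes +7 861 353 mm⁴
Total I = 15 066 071 mm⁴.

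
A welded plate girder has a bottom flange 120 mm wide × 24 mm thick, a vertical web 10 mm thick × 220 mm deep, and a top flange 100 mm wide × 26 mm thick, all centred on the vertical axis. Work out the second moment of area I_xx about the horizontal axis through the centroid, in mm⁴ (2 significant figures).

I_xx ≈ 9.1 × 10⁷ mm⁴

Decompose the section into non-overlapping parts with the origin at the bottom-left of its bounding rectangle.
Bottom plate: 120 × 24, A = 2 880 mm², y = 12 mm, Ī = 138 240 mm⁴.
Web plate: 10 × 220, A = 2 200 mm², y = 134 mm, Ī = 8 873 333 mm⁴.
Top plate: 100 × 26, A = 2 600 mm², y = 257 mm, Ī = 146 467 mm⁴.
Centroid: ȳ = ΣA·y / ΣA = 129.9 mm.
Transfer each piece to the horizontal axis through the centroid using Ī + A·d² with d = y − 129.9:
  bottom plate: d = -117.9 mm → contributes +40 165 054 mm⁴
  web plate: d = 4.109 mm → contributes +8 910 485 mm⁴
  top plate: d = 127.1 mm → contributes +42 154 129 mm⁴
Total I = 91 229 668 mm⁴.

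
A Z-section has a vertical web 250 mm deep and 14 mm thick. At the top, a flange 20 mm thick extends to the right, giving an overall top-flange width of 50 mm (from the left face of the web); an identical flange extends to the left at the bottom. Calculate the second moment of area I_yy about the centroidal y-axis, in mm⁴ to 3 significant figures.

I_yy ≈ 1.11 × 10⁶ mm⁴

Break the section into simple shapes (no overlaps), measuring from the bottom-left corner of the bounding box.
Web: 14 × 250, A = 3 500 mm², x = 43 mm, Ī = 57 167 mm⁴.
Top flange (beyond web): 36 × 20, A = 720 mm², x = 68 mm, Ī = 77 760 mm⁴.
Bottom flange (beyond web): 36 × 20, A = 720 mm², x = 18 mm, Ī = 77 760 mm⁴.
Centroid: x̄ = ΣA·x / ΣA = 43 mm.
Transfer each piece to the centroidal y-axis using Ī + A·d² with d = x − 43:
  web: d = 0 mm → contributes +57 167 mm⁴
  top flange (beyond web): d = 25 mm → contributes +527 760 mm⁴
  bottom flange (beyond web): d = -25 mm → contributes +527 760 mm⁴
Total I = 1 112 687 mm⁴.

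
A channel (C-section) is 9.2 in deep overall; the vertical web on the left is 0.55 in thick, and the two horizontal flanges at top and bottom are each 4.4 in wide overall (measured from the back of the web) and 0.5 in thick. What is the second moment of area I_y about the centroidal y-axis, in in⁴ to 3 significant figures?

Treat the section as a set of non-overlapping primitives; coordinates are from the bounding-box lower-left.
Web: 0.55 × 9.2, A = 5.06 in², x = 0.275 in, Ī = 0.12755 in⁴.
Top flange (beyond web): 3.85 × 0.5, A = 1.925 in², x = 2.475 in, Ī = 2.3778 in⁴.
Bottom flange (beyond web): 3.85 × 0.5, A = 1.925 in², x = 2.475 in, Ī = 2.3778 in⁴.
Centroid: x̄ = ΣA·x / ΣA = 1.2256 in.
Transfer each piece to the centroidal y-axis using Ī + A·d² with d = x − 1.2256:
  web: d = -0.95062 in → contributes +4.7001 in⁴
  top flange (beyond web): d = 1.2494 in → contributes +5.3826 in⁴
  bottom flange (beyond web): d = 1.2494 in → contributes +5.3826 in⁴
Total I = 15.465 in⁴.

I_y ≈ 15.5 in⁴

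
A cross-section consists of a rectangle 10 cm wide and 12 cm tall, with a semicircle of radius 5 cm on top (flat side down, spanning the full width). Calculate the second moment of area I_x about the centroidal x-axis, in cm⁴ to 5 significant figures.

Split into non-overlapping primitives; take the origin at the lower-left of the bounding box.
Rectangular body: 10 × 12, A = 120 cm², y = 6 cm, Ī = 1 440 cm⁴.
Semicircular cap: semicircle r = 5, A = 39.26991 cm², y = 14.12207 cm, Ī = 68.5981 cm⁴.
Centroid: ȳ = ΣA·y / ΣA = 8.002593 cm.
Transfer each piece to the centroidal x-axis using Ī + A·d² with d = y − 8.002593:
  rectangular body: d = -2.002593 cm → contributes +1921.245 cm⁴
  semicircular cap: d = 6.119473 cm → contributes +1539.176 cm⁴
Total I = 3460.421 cm⁴.

I_x ≈ 3460.4 cm⁴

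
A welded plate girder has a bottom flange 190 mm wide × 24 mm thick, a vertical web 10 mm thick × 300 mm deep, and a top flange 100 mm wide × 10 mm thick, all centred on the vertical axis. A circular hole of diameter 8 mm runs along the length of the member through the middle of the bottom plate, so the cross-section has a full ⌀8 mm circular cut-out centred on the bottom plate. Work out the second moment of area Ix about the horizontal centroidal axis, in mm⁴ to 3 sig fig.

Ix ≈ 1.26 × 10⁸ mm⁴

Treat the section as a set of non-overlapping primitives; coordinates are from the bounding-box lower-left.
Bottom plate: 190 × 24, A = 4 560 mm², y = 12 mm, Ī = 218 880 mm⁴.
Web plate: 10 × 300, A = 3 000 mm², y = 174 mm, Ī = 22 500 000 mm⁴.
Top plate: 100 × 10, A = 1 000 mm², y = 329 mm, Ī = 8333.3 mm⁴.
Hole (subtracted): ⌀8, A = 50.265 mm², y = 12 mm, Ī = 201.06 mm⁴.
Centroid: ȳ = ΣA·y / ΣA = 106.36 mm.
Transfer each piece to the horizontal centroidal axis using Ī + A·d² with d = y − 106.36:
  bottom plate: d = -94.363 mm → contributes +40 822 421 mm⁴
  web plate: d = 67.637 mm → contributes +36 224 486 mm⁴
  top plate: d = 222.64 mm → contributes +49 575 780 mm⁴
  hole: d = -94.363 mm → contributes −447 779 mm⁴
Total I = 126 174 908 mm⁴.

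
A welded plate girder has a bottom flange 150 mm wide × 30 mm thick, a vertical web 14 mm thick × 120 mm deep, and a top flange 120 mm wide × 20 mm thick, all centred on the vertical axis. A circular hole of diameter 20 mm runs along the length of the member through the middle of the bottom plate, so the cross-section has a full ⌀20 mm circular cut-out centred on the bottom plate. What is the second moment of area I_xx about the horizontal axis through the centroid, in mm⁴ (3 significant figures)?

Decompose the section into non-overlapping parts with the origin at the bottom-left of its bounding rectangle.
Bottom plate: 150 × 30, A = 4 500 mm², y = 15 mm, Ī = 337 500 mm⁴.
Web plate: 14 × 120, A = 1 680 mm², y = 90 mm, Ī = 2 016 000 mm⁴.
Top plate: 120 × 20, A = 2 400 mm², y = 160 mm, Ī = 80 000 mm⁴.
Hole (subtracted): ⌀20, A = 314.16 mm², y = 15 mm, Ī = 7 854 mm⁴.
Centroid: ȳ = ΣA·y / ΣA = 72.344 mm.
Transfer each piece to the horizontal axis through the centroid using Ī + A·d² with d = y − 72.344:
  bottom plate: d = -57.344 mm → contributes +15 135 231 mm⁴
  web plate: d = 17.656 mm → contributes +2 539 688 mm⁴
  top plate: d = 87.656 mm → contributes +18 520 394 mm⁴
  hole: d = -57.344 mm → contributes −1 040 930 mm⁴
Total I = 35 154 382 mm⁴.

I_xx ≈ 3.52 × 10⁷ mm⁴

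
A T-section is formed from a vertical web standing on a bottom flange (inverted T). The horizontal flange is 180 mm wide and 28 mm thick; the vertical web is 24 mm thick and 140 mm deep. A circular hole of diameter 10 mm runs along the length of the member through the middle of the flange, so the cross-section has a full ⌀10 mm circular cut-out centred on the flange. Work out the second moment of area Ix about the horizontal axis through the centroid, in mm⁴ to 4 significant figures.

Treat the section as a set of non-overlapping primitives; coordinates are from the bounding-box lower-left.
Flange: 180 × 28, A = 5 040 mm², y = 14 mm, Ī = 329 280 mm⁴.
Web: 24 × 140, A = 3 360 mm², y = 98 mm, Ī = 5 488 000 mm⁴.
Hole (subtracted): ⌀10, A = 78.5398 mm², y = 14 mm, Ī = 490.874 mm⁴.
Centroid: ȳ = ΣA·y / ΣA = 47.9171 mm.
Transfer each piece to the horizontal axis through the centroid using Ī + A·d² with d = y − 47.9171:
  flange: d = -33.9171 mm → contributes +6 127 151 mm⁴
  web: d = 50.0829 mm → contributes +13 915 869 mm⁴
  hole: d = -33.9171 mm → contributes −90840.8 mm⁴
Total I = 19 952 180 mm⁴.

Ix ≈ 1.995 × 10⁷ mm⁴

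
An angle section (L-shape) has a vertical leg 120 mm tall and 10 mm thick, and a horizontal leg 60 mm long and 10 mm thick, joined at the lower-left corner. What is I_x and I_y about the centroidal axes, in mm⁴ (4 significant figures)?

I_x ≈ 2.512 × 10⁶ mm⁴, I_y ≈ 4.318 × 10⁵ mm⁴

Break the section into simple shapes (no overlaps), measuring from the bottom-left corner of the bounding box.
Vertical leg: 10 × 120, A = 1 200 mm², y = 60 mm, Ī = 1 440 000 mm⁴.
Horizontal leg (remainder): 50 × 10, A = 500 mm², y = 5 mm, Ī = 4166.67 mm⁴.
Centroid: ȳ = ΣA·y / ΣA = 43.8235 mm.
Transfer each piece to the centroidal x-axis using Ī + A·d² with d = y − 43.8235:
  vertical leg: d = 16.1765 mm → contributes +1 754 014 mm⁴
  horizontal leg (remainder): d = -38.8235 mm → contributes +757 800 mm⁴
Total I = 2 511 814 mm⁴.
For the y-axis: x̄ = 13.8235 mm.
Repeating about the centroidal y-axis gives I_y = 431 814 mm⁴.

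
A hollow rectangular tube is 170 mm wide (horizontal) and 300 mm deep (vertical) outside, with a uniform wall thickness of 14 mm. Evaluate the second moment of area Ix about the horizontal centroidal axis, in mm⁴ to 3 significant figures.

Break the section into simple shapes (no overlaps), measuring from the bottom-left corner of the bounding box.
Outer rectangle: 170 × 300, A = 51 000 mm², y = 150 mm, Ī = 382 500 000 mm⁴.
Inner void (subtracted): 142 × 272, A = 38 624 mm², y = 150 mm, Ī = 238 129 835 mm⁴.
By symmetry the centroid is at mid-height, ȳ = 150 mm.
All pieces are centred on the horizontal centroidal axis, so I = ΣĪ (holes subtracted) = 144 370 165 mm⁴.

Ix ≈ 1.44 × 10⁸ mm⁴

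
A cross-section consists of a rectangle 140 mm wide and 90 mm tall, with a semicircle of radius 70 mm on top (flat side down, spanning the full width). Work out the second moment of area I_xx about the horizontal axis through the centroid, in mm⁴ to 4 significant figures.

Decompose the section into non-overlapping parts with the origin at the bottom-left of its bounding rectangle.
Rectangular body: 140 × 90, A = 12 600 mm², y = 45 mm, Ī = 8 505 000 mm⁴.
Semicircular cap: semicircle r = 70, A = 7696.9 mm², y = 119.709 mm, Ī = 2 635 265 mm⁴.
Centroid: ȳ = ΣA·y / ΣA = 73.3308 mm.
Transfer each piece to the horizontal axis through the centroid using Ī + A·d² with d = y − 73.3308:
  rectangular body: d = -28.3308 mm → contributes +18 618 184 mm⁴
  semicircular cap: d = 46.3781 mm → contributes +19 190 772 mm⁴
Total I = 37 808 955 mm⁴.

I_xx ≈ 3.781 × 10⁷ mm⁴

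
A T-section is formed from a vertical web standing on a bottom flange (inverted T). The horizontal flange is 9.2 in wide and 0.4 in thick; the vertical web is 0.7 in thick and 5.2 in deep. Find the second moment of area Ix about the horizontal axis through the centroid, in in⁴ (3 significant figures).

Treat the section as a set of non-overlapping primitives; coordinates are from the bounding-box lower-left.
Flange: 9.2 × 0.4, A = 3.68 in², y = 0.2 in, Ī = 0.049067 in⁴.
Web: 0.7 × 5.2, A = 3.64 in², y = 3 in, Ī = 8.2021 in⁴.
Centroid: ȳ = ΣA·y / ΣA = 1.5923 in.
Transfer each piece to the horizontal axis through the centroid using Ī + A·d² with d = y − 1.5923:
  flange: d = -1.3923 in → contributes +7.1833 in⁴
  web: d = 1.4077 in → contributes +15.415 in⁴
Total I = 22.598 in⁴.

Ix ≈ 22.6 in⁴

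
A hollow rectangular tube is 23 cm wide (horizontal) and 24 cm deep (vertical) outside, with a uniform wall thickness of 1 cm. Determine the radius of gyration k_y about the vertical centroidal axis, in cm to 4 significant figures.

k_y ≈ 9.040 cm

Split into non-overlapping primitives; take the origin at the lower-left of the bounding box.
Outer rectangle: 23 × 24, A = 552 cm², x = 11.5 cm, Ī = 24 334 cm⁴.
Inner void (subtracted): 21 × 22, A = 462 cm², x = 11.5 cm, Ī = 16978.5 cm⁴.
By symmetry the centroid is at mid-width, x̄ = 11.5 cm.
All pieces are centred on the vertical centroidal axis, so I = ΣĪ (holes subtracted) = 7355.5 cm⁴.
Radius of gyration: k = √(I/A) = √(7355.5 / 90) = 9.04034 cm.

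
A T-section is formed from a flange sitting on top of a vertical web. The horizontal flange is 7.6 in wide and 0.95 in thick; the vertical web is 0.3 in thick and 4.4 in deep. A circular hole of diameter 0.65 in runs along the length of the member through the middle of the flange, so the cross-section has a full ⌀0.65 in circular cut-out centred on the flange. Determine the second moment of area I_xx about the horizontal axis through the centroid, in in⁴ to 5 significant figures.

I_xx ≈ 10.590 in⁴

Split into non-overlapping primitives; take the origin at the lower-left of the bounding box.
Flange: 7.6 × 0.95, A = 7.22 in², y = 4.875 in, Ī = 0.5430042 in⁴.
Web: 0.3 × 4.4, A = 1.32 in², y = 2.2 in, Ī = 2.1296 in⁴.
Hole (subtracted): ⌀0.65, A = 0.3318307 in², y = 4.875 in, Ī = 0.008762405 in⁴.
Centroid: ȳ = ΣA·y / ΣA = 4.444819 in.
Transfer each piece to the horizontal axis through the centroid using Ī + A·d² with d = y − 4.444819:
  flange: d = 0.4301812 in → contributes +1.879107 in⁴
  web: d = -2.244819 in → contributes +8.781359 in⁴
  hole: d = 0.4301812 in → contributes −0.07016962 in⁴
Total I = 10.5903 in⁴.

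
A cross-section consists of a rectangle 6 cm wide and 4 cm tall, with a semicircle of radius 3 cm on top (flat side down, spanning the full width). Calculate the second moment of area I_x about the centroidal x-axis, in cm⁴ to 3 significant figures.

Decompose the section into non-overlapping parts with the origin at the bottom-left of its bounding rectangle.
Rectangular body: 6 × 4, A = 24 cm², y = 2 cm, Ī = 32 cm⁴.
Semicircular cap: semicircle r = 3, A = 14.137 cm², y = 5.2732 cm, Ī = 8.8903 cm⁴.
Centroid: ȳ = ΣA·y / ΣA = 3.2134 cm.
Transfer each piece to the centroidal x-axis using Ī + A·d² with d = y − 3.2134:
  rectangular body: d = -1.2134 cm → contributes +67.334 cm⁴
  semicircular cap: d = 2.0599 cm → contributes +68.875 cm⁴
Total I = 136.21 cm⁴.

I_x ≈ 136 cm⁴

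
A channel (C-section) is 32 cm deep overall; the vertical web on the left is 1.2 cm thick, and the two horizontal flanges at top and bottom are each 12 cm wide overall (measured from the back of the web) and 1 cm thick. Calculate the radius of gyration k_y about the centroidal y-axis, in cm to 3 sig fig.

Decompose the section into non-overlapping parts with the origin at the bottom-left of its bounding rectangle.
Web: 1.2 × 32, A = 38.4 cm², x = 0.6 cm, Ī = 4.608 cm⁴.
Top flange (beyond web): 10.8 × 1, A = 10.8 cm², x = 6.6 cm, Ī = 104.98 cm⁴.
Bottom flange (beyond web): 10.8 × 1, A = 10.8 cm², x = 6.6 cm, Ī = 104.98 cm⁴.
Centroid: x̄ = ΣA·x / ΣA = 2.76 cm.
Transfer each piece to the centroidal y-axis using Ī + A·d² with d = x − 2.76:
  web: d = -2.16 cm → contributes +183.77 cm⁴
  top flange (beyond web): d = 3.84 cm → contributes +264.23 cm⁴
  bottom flange (beyond web): d = 3.84 cm → contributes +264.23 cm⁴
Total I = 712.22 cm⁴.
Radius of gyration: k = √(I/A) = √(712.22 / 60) = 3.4453 cm.

k_y ≈ 3.45 cm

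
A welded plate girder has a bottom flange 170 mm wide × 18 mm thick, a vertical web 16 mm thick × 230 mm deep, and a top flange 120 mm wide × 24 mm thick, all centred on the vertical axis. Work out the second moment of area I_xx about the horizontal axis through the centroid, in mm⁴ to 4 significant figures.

Split into non-overlapping primitives; take the origin at the lower-left of the bounding box.
Bottom plate: 170 × 18, A = 3 060 mm², y = 9 mm, Ī = 82 620 mm⁴.
Web plate: 16 × 230, A = 3 680 mm², y = 133 mm, Ī = 16 222 667 mm⁴.
Top plate: 120 × 24, A = 2 880 mm², y = 260 mm, Ī = 138 240 mm⁴.
Centroid: ȳ = ΣA·y / ΣA = 131.578 mm.
Transfer each piece to the horizontal axis through the centroid using Ī + A·d² with d = y − 131.578:
  bottom plate: d = -122.578 mm → contributes +46 060 212 mm⁴
  web plate: d = 1.42204 mm → contributes +16 230 108 mm⁴
  top plate: d = 128.422 mm → contributes +47 635 833 mm⁴
Total I = 109 926 153 mm⁴.

I_xx ≈ 1.099 × 10⁸ mm⁴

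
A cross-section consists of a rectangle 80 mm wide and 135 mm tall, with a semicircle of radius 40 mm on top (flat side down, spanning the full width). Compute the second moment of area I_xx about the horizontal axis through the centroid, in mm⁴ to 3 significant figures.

Break the section into simple shapes (no overlaps), measuring from the bottom-left corner of the bounding box.
Rectangular body: 80 × 135, A = 10 800 mm², y = 67.5 mm, Ī = 16 402 500 mm⁴.
Semicircular cap: semicircle r = 40, A = 2513.3 mm², y = 151.98 mm, Ī = 280 978 mm⁴.
Centroid: ȳ = ΣA·y / ΣA = 83.447 mm.
Transfer each piece to the horizontal axis through the centroid using Ī + A·d² with d = y − 83.447:
  rectangular body: d = -15.947 mm → contributes +19 149 166 mm⁴
  semicircular cap: d = 68.529 mm → contributes +12 083 905 mm⁴
Total I = 31 233 071 mm⁴.

I_xx ≈ 3.12 × 10⁷ mm⁴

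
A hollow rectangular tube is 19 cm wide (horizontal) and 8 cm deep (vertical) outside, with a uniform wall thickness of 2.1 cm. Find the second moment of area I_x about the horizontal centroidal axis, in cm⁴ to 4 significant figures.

Treat the section as a set of non-overlapping primitives; coordinates are from the bounding-box lower-left.
Outer rectangle: 19 × 8, A = 152 cm², y = 4 cm, Ī = 810.667 cm⁴.
Inner void (subtracted): 14.8 × 3.8, A = 56.24 cm², y = 4 cm, Ī = 67.6755 cm⁴.
By symmetry the centroid is at mid-height, ȳ = 4 cm.
All pieces are centred on the horizontal centroidal axis, so I = ΣĪ (holes subtracted) = 742.991 cm⁴.

I_x ≈ 743.0 cm⁴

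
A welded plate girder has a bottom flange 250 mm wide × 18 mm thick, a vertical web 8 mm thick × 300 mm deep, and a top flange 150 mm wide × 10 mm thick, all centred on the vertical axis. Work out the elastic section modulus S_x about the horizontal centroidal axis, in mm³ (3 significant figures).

Treat the section as a set of non-overlapping primitives; coordinates are from the bounding-box lower-left.
Bottom plate: 250 × 18, A = 4 500 mm², y = 9 mm, Ī = 121 500 mm⁴.
Web plate: 8 × 300, A = 2 400 mm², y = 168 mm, Ī = 18 000 000 mm⁴.
Top plate: 150 × 10, A = 1 500 mm², y = 323 mm, Ī = 12 500 mm⁴.
Centroid: ȳ = ΣA·y / ΣA = 110.5 mm.
Transfer each piece to the horizontal centroidal axis using Ī + A·d² with d = y − 110.5:
  bottom plate: d = -101.5 mm → contributes +46 481 625 mm⁴
  web plate: d = 57.5 mm → contributes +25 935 000 mm⁴
  top plate: d = 212.5 mm → contributes +67 746 875 mm⁴
Total I = 140 163 500 mm⁴.
Extreme fibre distance c = 217.5 mm; S = I/c = 644 430 mm³.

S_x ≈ 6.44 × 10⁵ mm³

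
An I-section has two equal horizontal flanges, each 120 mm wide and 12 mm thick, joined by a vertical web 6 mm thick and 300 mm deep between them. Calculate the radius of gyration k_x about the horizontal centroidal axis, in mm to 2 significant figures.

k_x ≈ 130 mm

Split into non-overlapping primitives; take the origin at the lower-left of the bounding box.
Bottom flange: 120 × 12, A = 1 440 mm², y = 6 mm, Ī = 17 280 mm⁴.
Web: 6 × 300, A = 1 800 mm², y = 162 mm, Ī = 13 500 000 mm⁴.
Top flange: 120 × 12, A = 1 440 mm², y = 318 mm, Ī = 17 280 mm⁴.
By symmetry the centroid is at mid-height, ȳ = 162 mm.
Transfer each piece to the horizontal centroidal axis using Ī + A·d² with d = y − 162:
  bottom flange: d = -156 mm → contributes +35 061 120 mm⁴
  web: d = 0 mm → contributes +13 500 000 mm⁴
  top flange: d = 156 mm → contributes +35 061 120 mm⁴
Total I = 83 622 240 mm⁴.
Radius of gyration: k = √(I/A) = √(83 622 240 / 4 680) = 133.7 mm.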